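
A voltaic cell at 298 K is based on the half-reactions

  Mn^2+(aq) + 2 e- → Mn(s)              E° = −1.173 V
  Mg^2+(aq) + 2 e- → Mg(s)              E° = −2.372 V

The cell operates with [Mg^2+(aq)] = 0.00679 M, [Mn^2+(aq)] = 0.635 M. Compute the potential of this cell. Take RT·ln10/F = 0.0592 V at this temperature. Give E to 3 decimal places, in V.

+1.257 V

The Mn²⁺/Mn couple has the more positive E°, so it is the cathode; Mg²⁺/Mg is the anode.
The standard potential is −1.173 − (−2.372) = +1.199 V and the balanced reaction transfers n = 2 electrons.
The balanced reaction is Mn^2+(aq) + Mg(s) → Mn(s) + Mg^2+(aq), so Q = [Mg^2+(aq)] / [Mn^2+(aq)] = 0.0107 and log Q = −1.971.
E = E° − (0.0592/n)·log Q = +1.199 − (0.0592/2)(−1.971) = +1.257 V.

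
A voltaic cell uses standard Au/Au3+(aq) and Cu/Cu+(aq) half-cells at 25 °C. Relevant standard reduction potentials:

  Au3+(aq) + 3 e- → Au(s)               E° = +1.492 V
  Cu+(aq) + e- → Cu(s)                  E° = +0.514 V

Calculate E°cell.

Of the two couples in this cell, the one with the more positive reduction potential is reduced at the cathode: here that is Au³⁺/Au (+1.492 V); Cu⁺/Cu (+0.514 V) is the anode.
E°cell = E°(cathode) − E°(anode) = +1.492 − (+0.514) = +0.978 V.

+0.978 V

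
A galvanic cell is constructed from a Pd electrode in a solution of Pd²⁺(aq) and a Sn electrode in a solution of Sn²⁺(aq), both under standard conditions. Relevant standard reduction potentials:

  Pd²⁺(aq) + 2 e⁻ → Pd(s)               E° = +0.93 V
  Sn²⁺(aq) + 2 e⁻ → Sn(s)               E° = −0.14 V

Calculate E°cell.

+1.07 V

Of the two couples in this cell, the one with the more positive reduction potential is reduced at the cathode: here that is Pd²⁺/Pd (+0.93 V); Sn²⁺/Sn (−0.14 V) is the anode.
E°cell = E°(cathode) − E°(anode) = +0.93 − (−0.14) = +1.07 V.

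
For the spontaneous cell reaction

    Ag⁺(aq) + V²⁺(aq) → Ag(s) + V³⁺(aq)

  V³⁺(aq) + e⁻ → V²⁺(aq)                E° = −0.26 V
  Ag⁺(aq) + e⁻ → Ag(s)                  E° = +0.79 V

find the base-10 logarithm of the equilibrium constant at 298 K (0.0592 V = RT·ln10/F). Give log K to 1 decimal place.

The Ag⁺/Ag couple is reduced (cathode); E°cell = +0.79 − (−0.26) = +1.05 V with n = 1.
At equilibrium E = 0, so log K = nE°cell / 0.0592 = (1)(+1.05) / 0.0592 = 17.7.

log K = 17.7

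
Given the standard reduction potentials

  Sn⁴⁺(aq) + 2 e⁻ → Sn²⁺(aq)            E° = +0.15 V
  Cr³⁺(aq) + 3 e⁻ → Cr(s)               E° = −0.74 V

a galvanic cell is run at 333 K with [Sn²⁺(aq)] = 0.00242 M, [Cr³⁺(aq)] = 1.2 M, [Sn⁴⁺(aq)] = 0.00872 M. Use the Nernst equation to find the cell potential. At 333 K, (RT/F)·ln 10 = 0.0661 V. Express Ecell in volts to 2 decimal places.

Since E°(Sn⁴⁺/Sn²⁺) > E°(Cr³⁺/Cr), Sn⁴⁺/Sn²⁺ serves as the cathode.
The standard potential is +0.15 − (−0.74) = +0.89 V and the balanced reaction transfers n = 6 electrons.
Balancing gives 3 Sn⁴⁺(aq) + 2 Cr(s) → 3 Sn²⁺(aq) + 2 Cr³⁺(aq); hence Q = ([Sn²⁺(aq)]^3·[Cr³⁺(aq)]^2) / [Sn⁴⁺(aq)]^3 = 0.0308 (log Q = −1.512).
E = E° − (0.0661/n)·log Q = +0.89 − (0.0661/6)(−1.512) = +0.91 V.

+0.91 V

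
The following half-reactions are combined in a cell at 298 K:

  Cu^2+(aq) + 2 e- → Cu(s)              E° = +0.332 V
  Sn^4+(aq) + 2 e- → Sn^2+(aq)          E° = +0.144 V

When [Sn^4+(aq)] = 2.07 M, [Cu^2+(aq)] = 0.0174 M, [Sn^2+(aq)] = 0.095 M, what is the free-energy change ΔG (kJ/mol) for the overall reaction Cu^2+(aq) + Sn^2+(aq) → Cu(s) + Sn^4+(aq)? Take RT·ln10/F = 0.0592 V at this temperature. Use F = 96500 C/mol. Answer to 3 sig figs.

E°cell = +0.332 − (+0.144) = +0.188 V; the balanced reaction transfers n = 2 electrons.
The reaction quotient is [Sn^4+(aq)] / ([Cu^2+(aq)]·[Sn^2+(aq)]) = 1.25×10^3; by Nernst, E = +0.188 − (0.0592/2)(3.098) = +0.0963 V.
Then ΔG = −nFE = −2 × 96500 × +0.0963 J/mol = −18.6 kJ/mol.

−18.6 kJ/mol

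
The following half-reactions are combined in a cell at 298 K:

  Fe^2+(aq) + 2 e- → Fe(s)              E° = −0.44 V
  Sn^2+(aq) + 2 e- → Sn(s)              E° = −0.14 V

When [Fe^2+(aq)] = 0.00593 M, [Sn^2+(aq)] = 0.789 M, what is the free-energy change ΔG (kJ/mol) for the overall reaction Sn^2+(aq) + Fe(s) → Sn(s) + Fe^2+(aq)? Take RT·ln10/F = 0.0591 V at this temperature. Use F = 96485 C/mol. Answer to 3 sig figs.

E°cell = −0.14 − (−0.44) = +0.30 V; the balanced reaction transfers n = 2 electrons.
Q = [Fe^2+(aq)] / [Sn^2+(aq)] = 0.00752, so log Q = −2.124 and E = +0.30 − (0.0591/2)(−2.124) = +0.3628 V.
ΔG = −nFE = −(2)(96485)(+0.3628) J/mol = −70.0 kJ/mol.

−70.0 kJ/mol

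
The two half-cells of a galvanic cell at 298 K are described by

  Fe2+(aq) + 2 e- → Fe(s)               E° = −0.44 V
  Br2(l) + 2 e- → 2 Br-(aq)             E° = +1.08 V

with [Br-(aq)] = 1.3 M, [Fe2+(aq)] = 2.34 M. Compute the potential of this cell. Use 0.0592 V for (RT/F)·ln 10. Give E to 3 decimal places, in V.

Br₂/Br⁻ is reduced (cathode, E° = +1.08 V) and Fe²⁺/Fe is oxidized (anode).
E°cell = E°cat − E°an = +1.08 − (−0.44) = +1.52 V; n = 2.
For the overall reaction Br2(l) + Fe(s) → 2 Br-(aq) + Fe2+(aq), Q = [Br-(aq)]^2·[Fe2+(aq)] = 3.95, giving log Q = 0.597.
Applying E = E° − (RT ln10/nF)·log Q gives +1.52 − (0.0592/2)(0.597) = +1.502 V.

+1.502 V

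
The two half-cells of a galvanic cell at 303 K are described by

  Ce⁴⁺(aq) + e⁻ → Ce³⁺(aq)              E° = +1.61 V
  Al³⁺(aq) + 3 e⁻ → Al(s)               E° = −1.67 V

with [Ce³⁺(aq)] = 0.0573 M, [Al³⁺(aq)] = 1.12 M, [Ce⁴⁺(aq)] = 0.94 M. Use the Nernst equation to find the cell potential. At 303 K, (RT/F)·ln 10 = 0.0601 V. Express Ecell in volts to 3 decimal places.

+3.352 V

Ce⁴⁺/Ce³⁺ is reduced (cathode, E° = +1.61 V) and Al³⁺/Al is oxidized (anode).
E°cell = +1.61 − (−1.67) = +3.28 V, with n = 3 electrons transferred.
Balancing gives 3 Ce⁴⁺(aq) + Al(s) → 3 Ce³⁺(aq) + Al³⁺(aq); hence Q = ([Ce³⁺(aq)]^3·[Al³⁺(aq)]) / [Ce⁴⁺(aq)]^3 = 0.000254 (log Q = −3.596).
E = E° − (0.0601/n)·log Q = +3.28 − (0.0601/3)(−3.596) = +3.352 V.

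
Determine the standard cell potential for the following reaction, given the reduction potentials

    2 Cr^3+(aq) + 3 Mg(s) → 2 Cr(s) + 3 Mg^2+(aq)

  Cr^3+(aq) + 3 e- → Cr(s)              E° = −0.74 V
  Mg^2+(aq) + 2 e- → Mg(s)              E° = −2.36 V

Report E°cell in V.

+1.62 V

In the reaction as written, Cr^3+(aq) is reduced (cathode) and Mg^2+(aq) is produced by oxidation at the anode.
E°cell = E°(cathode) − E°(anode) = −0.74 − (−2.36) = +1.62 V.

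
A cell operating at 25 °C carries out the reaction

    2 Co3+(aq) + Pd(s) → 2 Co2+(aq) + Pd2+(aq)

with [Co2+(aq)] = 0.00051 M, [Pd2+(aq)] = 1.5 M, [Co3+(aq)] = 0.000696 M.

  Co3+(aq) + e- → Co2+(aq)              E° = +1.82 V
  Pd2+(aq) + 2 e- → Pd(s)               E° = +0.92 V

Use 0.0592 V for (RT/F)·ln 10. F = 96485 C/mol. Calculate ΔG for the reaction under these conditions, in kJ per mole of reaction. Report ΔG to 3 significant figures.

E°cell = +1.82 − (+0.92) = +0.90 V; the balanced reaction transfers n = 2 electrons.
Here Q = ([Co2+(aq)]^2·[Pd2+(aq)]) / [Co3+(aq)]^2 = 0.805 (log Q = −0.094), giving E = +0.90 − (0.0592/2)·(−0.094) = +0.9028 V.
Then ΔG = −nFE = −2 × 96485 × +0.9028 J/mol = −174 kJ/mol.

−174 kJ/mol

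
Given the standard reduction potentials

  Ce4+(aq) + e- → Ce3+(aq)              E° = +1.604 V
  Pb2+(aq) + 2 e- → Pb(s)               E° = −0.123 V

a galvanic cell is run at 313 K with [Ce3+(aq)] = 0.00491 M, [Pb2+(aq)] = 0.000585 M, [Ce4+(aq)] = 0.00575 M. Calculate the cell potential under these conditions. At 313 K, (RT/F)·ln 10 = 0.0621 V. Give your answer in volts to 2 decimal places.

Ce⁴⁺/Ce³⁺ is reduced (cathode, E° = +1.604 V) and Pb²⁺/Pb is oxidized (anode).
E°cell = E°cat − E°an = +1.604 − (−0.123) = +1.727 V; n = 2.
Balancing gives 2 Ce4+(aq) + Pb(s) → 2 Ce3+(aq) + Pb2+(aq); hence Q = ([Ce3+(aq)]^2·[Pb2+(aq)]) / [Ce4+(aq)]^2 = 0.000427 (log Q = −3.370).
E = E° − (0.0621/n)·log Q = +1.727 − (0.0621/2)(−3.370) = +1.83 V.

+1.83 V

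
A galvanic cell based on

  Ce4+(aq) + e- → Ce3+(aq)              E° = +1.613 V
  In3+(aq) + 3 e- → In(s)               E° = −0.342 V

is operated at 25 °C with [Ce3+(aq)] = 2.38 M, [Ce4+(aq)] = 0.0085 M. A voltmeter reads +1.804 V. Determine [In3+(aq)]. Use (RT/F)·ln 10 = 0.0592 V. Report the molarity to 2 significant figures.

2.0 M

With Ce⁴⁺/Ce³⁺ at the cathode and In³⁺/In at the anode, E°cell = +1.613 − (−0.342) = +1.955 V (n = 3).
From the Nernst equation, log Q = n(E° − E)/0.0592 = 3·(+1.955 − (+1.804))/0.0592 = 7.652.
Balancing electrons gives 3 Ce4+(aq) + In(s) → 3 Ce3+(aq) + In3+(aq); thus Q = ([Ce3+(aq)]^3·[In3+(aq)]) / [Ce4+(aq)]^3.
Isolating [In3+(aq)] in Q = 10^{7.652} yields log [In3+(aq)] = 0.311, i.e. 2.0 M.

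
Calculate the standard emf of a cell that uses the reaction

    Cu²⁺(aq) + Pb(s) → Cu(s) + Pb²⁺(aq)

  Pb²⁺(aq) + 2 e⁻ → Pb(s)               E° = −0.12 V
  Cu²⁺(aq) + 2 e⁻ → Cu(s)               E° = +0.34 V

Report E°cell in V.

+0.46 V

Cu²⁺(aq) gains electrons, so the Cu²⁺/Cu couple is the cathode; the Pb²⁺/Pb couple is the anode.
E°cell = E°(cathode) − E°(anode) = +0.34 − (−0.12) = +0.46 V.
The positive value indicates the reaction is spontaneous as written.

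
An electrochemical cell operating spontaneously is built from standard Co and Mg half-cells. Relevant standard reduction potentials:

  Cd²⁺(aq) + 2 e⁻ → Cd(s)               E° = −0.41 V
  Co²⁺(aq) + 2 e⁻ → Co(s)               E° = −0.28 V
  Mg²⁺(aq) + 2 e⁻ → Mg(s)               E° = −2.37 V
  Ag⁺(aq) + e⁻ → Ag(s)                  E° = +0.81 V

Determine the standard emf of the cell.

+2.09 V

Of the two couples in this cell, the one with the more positive reduction potential is reduced at the cathode: here that is Co²⁺/Co (−0.28 V); Mg²⁺/Mg (−2.37 V) is the anode.
E°cell = E°(cathode) − E°(anode) = −0.28 − (−2.37) = +2.09 V.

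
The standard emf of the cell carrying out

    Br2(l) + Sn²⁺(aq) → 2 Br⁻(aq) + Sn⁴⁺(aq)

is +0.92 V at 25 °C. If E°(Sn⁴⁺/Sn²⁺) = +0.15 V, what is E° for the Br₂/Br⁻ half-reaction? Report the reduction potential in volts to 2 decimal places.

In the reaction as written the Br₂/Br⁻ couple is reduced (cathode) and Sn⁴⁺/Sn²⁺ is oxidized (anode), so E°cell = E°(Br₂/Br⁻) − E°(Sn⁴⁺/Sn²⁺).
E°(Br₂/Br⁻) = E°cell + E°(anode) = +0.92 + (+0.15) = +1.07 V.

+1.07 V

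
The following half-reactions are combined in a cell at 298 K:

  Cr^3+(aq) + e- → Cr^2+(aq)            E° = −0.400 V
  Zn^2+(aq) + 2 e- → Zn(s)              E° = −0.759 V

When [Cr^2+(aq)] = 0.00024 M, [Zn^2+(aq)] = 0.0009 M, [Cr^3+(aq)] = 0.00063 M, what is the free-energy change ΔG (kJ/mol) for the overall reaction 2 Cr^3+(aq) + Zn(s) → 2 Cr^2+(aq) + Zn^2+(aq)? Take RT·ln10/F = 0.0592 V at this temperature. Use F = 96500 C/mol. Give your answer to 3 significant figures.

−91.5 kJ/mol

The standard cell potential is −0.400 − (−0.759) = +0.359 V, with n = 2 electrons in the balanced equation.
Here Q = ([Cr^2+(aq)]^2·[Zn^2+(aq)]) / [Cr^3+(aq)]^2 = 0.000131 (log Q = −3.884), giving E = +0.359 − (0.0592/2)·(−3.884) = +0.4740 V.
Finally ΔG = −nFE = −(2)(96500 C/mol)(+0.4740 V) = −91.5 kJ/mol.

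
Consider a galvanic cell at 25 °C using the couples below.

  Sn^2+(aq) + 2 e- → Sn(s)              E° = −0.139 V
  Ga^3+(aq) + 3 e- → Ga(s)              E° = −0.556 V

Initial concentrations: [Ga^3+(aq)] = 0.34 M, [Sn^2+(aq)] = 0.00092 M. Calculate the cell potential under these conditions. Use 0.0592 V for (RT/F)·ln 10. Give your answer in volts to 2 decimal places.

Sn²⁺/Sn is reduced (cathode, E° = −0.139 V) and Ga³⁺/Ga is oxidized (anode).
The standard potential is −0.139 − (−0.556) = +0.417 V and the balanced reaction transfers n = 6 electrons.
The balanced reaction is 3 Sn^2+(aq) + 2 Ga(s) → 3 Sn(s) + 2 Ga^3+(aq), so Q = [Ga^3+(aq)]^2 / [Sn^2+(aq)]^3 = 1.48×10^8 and log Q = 8.172.
E = E° − (0.0592/n)·log Q = +0.417 − (0.0592/6)(8.172) = +0.34 V.

+0.34 V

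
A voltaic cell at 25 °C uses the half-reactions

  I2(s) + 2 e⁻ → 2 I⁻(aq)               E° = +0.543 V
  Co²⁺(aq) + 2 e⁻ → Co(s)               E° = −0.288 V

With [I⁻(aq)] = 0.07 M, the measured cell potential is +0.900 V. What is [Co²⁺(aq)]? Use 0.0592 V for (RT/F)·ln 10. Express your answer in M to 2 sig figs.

0.95 M

The I₂/I⁻ couple has the larger reduction potential, so it is the cathode: E°cell = +0.543 − (−0.288) = +0.831 V and n = 2.
Since E = E° − (0.0592/n)·log Q, log Q = n(E° − E)/0.0592 = −2.331.
Balancing electrons gives I2(s) + Co(s) → 2 I⁻(aq) + Co²⁺(aq); thus Q = [I⁻(aq)]^2·[Co²⁺(aq)].
Substituting the known concentrations and solving, log [Co²⁺(aq)] = −0.021 and [Co²⁺(aq)] = 0.95 M.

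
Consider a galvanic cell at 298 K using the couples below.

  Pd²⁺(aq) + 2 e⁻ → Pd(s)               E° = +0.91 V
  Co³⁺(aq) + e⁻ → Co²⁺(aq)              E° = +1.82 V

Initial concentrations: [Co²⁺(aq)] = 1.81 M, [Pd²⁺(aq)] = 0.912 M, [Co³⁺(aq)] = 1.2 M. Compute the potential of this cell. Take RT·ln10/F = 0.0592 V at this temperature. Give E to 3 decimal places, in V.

Since E°(Co³⁺/Co²⁺) > E°(Pd²⁺/Pd), Co³⁺/Co²⁺ serves as the cathode.
E°cell = E°cat − E°an = +1.82 − (+0.91) = +0.91 V; n = 2.
Balancing gives 2 Co³⁺(aq) + Pd(s) → 2 Co²⁺(aq) + Pd²⁺(aq); hence Q = ([Co²⁺(aq)]^2·[Pd²⁺(aq)]) / [Co³⁺(aq)]^2 = 2.07 (log Q = 0.317).
E = E° − (0.0592/n)·log Q = +0.91 − (0.0592/2)(0.317) = +0.901 V.

+0.901 V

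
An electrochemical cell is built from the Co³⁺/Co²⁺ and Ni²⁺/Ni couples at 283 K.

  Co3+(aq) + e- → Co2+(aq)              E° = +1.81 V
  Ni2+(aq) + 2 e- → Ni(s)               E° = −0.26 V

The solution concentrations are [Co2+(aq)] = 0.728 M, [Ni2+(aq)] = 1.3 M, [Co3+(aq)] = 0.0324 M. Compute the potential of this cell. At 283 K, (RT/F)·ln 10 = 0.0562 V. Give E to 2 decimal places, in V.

Co³⁺/Co²⁺ is reduced (cathode, E° = +1.81 V) and Ni²⁺/Ni is oxidized (anode).
E°cell = E°cat − E°an = +1.81 − (−0.26) = +2.07 V; n = 2.
Balancing gives 2 Co3+(aq) + Ni(s) → 2 Co2+(aq) + Ni2+(aq); hence Q = ([Co2+(aq)]^2·[Ni2+(aq)]) / [Co3+(aq)]^2 = 656 (log Q = 2.817).
By the Nernst equation, E = +2.07 − (0.0562/2)·(2.817) = +1.99 V.

+1.99 V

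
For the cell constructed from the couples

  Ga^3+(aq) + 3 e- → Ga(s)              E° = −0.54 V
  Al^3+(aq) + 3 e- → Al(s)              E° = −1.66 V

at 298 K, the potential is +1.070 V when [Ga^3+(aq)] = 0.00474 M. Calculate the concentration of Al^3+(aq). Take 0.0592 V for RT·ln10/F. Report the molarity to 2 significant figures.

The Ga³⁺/Ga couple has the larger reduction potential, so it is the cathode: E°cell = −0.54 − (−1.66) = +1.12 V and n = 3.
From the Nernst equation, log Q = n(E° − E)/0.0592 = 3·(+1.12 − (+1.070))/0.0592 = 2.534.
Balancing electrons gives Ga^3+(aq) + Al(s) → Ga(s) + Al^3+(aq); thus Q = [Al^3+(aq)] / [Ga^3+(aq)].
Solving for the unknown gives log [Al^3+(aq)] = 0.210, so [Al^3+(aq)] ≈ 1.6 M.

1.6 M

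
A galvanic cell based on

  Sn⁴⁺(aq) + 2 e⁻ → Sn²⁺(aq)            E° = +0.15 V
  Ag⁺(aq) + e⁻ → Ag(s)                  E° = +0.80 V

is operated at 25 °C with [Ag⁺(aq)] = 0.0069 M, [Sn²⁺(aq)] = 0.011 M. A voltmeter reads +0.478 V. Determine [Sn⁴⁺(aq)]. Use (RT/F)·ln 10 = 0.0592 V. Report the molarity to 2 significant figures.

With Ag⁺/Ag at the cathode and Sn⁴⁺/Sn²⁺ at the anode, E°cell = +0.80 − (+0.15) = +0.65 V (n = 2).
From the Nernst equation, log Q = n(E° − E)/0.0592 = 2·(+0.65 − (+0.478))/0.0592 = 5.811.
For 2 Ag⁺(aq) + Sn²⁺(aq) → 2 Ag(s) + Sn⁴⁺(aq), the reaction quotient is Q = [Sn⁴⁺(aq)] / ([Ag⁺(aq)]^2·[Sn²⁺(aq)]).
Isolating [Sn⁴⁺(aq)] in Q = 10^{5.811} yields log [Sn⁴⁺(aq)] = −0.470, i.e. 0.34 M.

0.34 M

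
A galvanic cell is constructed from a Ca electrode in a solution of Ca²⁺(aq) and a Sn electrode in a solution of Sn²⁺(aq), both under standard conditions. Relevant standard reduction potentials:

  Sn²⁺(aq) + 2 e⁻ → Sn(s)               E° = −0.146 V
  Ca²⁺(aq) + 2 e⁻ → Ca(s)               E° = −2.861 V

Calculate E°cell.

The Sn²⁺/Sn couple has the higher E°, so Sn ion is reduced (cathode) and Ca is oxidized (anode).
E°cell = E°(cathode) − E°(anode) = −0.146 − (−2.861) = +2.715 V.

+2.715 V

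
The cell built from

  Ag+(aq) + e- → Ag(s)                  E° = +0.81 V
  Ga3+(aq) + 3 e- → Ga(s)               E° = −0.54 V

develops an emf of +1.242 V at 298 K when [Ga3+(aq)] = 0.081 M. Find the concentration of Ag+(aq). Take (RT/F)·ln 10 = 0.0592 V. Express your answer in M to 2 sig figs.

0.0065 M

Ag⁺/Ag is the cathode (higher E°); E°cell = +0.81 − (−0.54) = +1.35 V with n = 3.
From the Nernst equation, log Q = n(E° − E)/0.0592 = 3·(+1.35 − (+1.242))/0.0592 = 5.473.
The balanced reaction is 3 Ag+(aq) + Ga(s) → 3 Ag(s) + Ga3+(aq), so Q = [Ga3+(aq)] / [Ag+(aq)]^3.
Substituting the known concentrations and solving, log [Ag+(aq)] = −2.188 and [Ag+(aq)] = 0.0065 M.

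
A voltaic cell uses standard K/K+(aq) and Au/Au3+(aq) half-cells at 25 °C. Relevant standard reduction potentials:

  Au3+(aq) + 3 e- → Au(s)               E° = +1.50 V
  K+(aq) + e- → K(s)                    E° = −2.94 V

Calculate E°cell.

Of the two couples in this cell, the one with the more positive reduction potential is reduced at the cathode: here that is Au³⁺/Au (+1.50 V); K⁺/K (−2.94 V) is the anode.
E°cell = E°(cathode) − E°(anode) = +1.50 − (−2.94) = +4.44 V.

+4.44 V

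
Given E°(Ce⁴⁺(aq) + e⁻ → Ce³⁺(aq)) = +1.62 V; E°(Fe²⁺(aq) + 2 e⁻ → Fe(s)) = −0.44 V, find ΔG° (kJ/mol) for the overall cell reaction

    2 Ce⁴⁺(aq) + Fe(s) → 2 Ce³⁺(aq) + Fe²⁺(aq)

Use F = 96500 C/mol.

−398 kJ/mol

In the reaction as written Ce⁴⁺(aq) is reduced, so the Ce⁴⁺/Ce³⁺ couple is the cathode and Fe²⁺/Fe is the anode.
E°cell = +1.62 − (−0.44) = +2.06 V; balancing electrons gives n = 2.
ΔG° = −nFE°cell = −(2)(96500)(+2.06) J/mol = −398 kJ/mol.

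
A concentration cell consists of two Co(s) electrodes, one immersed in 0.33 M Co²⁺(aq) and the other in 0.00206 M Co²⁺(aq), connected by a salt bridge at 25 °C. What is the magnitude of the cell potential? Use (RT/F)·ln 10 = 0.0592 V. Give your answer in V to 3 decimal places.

For a concentration cell E°cell = 0, since both electrodes use the same couple.
The compartment with the higher Co²⁺(aq) concentration (0.33 M) acts as the cathode; ions are reduced there and produced at the dilute (0.00206 M) anode.
With n = 2, Ecell = −(0.0592/2)·log([dilute]/[conc]) = −(0.0592/2)·log(0.00206/0.33) = +0.065 V.

0.065 V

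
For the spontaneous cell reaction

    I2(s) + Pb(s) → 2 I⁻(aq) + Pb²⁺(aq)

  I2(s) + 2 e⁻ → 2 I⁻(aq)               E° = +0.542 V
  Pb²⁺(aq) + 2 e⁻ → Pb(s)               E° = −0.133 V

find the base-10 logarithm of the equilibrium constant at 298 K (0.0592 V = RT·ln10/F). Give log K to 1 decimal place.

log K = 22.8

The I₂/I⁻ couple is reduced (cathode); E°cell = +0.542 − (−0.133) = +0.675 V with n = 2.
At equilibrium E = 0, so log K = nE°cell / 0.0592 = (2)(+0.675) / 0.0592 = 22.8.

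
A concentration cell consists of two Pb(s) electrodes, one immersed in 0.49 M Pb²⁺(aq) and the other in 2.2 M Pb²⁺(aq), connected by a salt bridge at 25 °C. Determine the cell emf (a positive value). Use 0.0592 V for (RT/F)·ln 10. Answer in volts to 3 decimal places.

0.019 V

For a concentration cell E°cell = 0, since both electrodes use the same couple.
The compartment with the higher Pb²⁺(aq) concentration (2.2 M) acts as the cathode; ions are reduced there and produced at the dilute (0.49 M) anode.
With n = 2, Ecell = −(0.0592/2)·log([dilute]/[conc]) = −(0.0592/2)·log(0.49/2.2) = +0.019 V.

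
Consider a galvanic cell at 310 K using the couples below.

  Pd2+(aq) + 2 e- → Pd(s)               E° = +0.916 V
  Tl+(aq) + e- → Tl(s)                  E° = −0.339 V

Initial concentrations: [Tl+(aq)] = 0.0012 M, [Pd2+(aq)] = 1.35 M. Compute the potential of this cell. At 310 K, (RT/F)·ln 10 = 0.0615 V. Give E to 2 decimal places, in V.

The Pd²⁺/Pd couple has the more positive E°, so it is the cathode; Tl⁺/Tl is the anode.
The standard potential is +0.916 − (−0.339) = +1.255 V and the balanced reaction transfers n = 2 electrons.
For the overall reaction Pd2+(aq) + 2 Tl(s) → Pd(s) + 2 Tl+(aq), Q = [Tl+(aq)]^2 / [Pd2+(aq)] = 1.07×10^−6, giving log Q = −5.972.
By the Nernst equation, E = +1.255 − (0.0615/2)·(−5.972) = +1.44 V.

+1.44 V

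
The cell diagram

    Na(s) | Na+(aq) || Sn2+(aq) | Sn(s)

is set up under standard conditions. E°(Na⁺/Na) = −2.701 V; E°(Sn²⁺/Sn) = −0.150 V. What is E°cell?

+2.551 V

By convention the left-hand electrode in cell notation is the anode (oxidation) and the right-hand electrode is the cathode (reduction).
E°cell = E°(right) − E°(left) = −0.150 − (−2.701) = +2.551 V.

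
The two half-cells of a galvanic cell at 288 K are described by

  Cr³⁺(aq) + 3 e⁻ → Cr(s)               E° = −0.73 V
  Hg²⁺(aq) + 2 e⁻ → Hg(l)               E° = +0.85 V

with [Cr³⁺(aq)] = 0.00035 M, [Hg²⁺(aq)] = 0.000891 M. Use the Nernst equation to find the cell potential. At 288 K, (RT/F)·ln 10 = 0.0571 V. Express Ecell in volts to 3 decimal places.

+1.559 V

Since E°(Hg²⁺/Hg) > E°(Cr³⁺/Cr), Hg²⁺/Hg serves as the cathode.
The standard potential is +0.85 − (−0.73) = +1.58 V and the balanced reaction transfers n = 6 electrons.
For the overall reaction 3 Hg²⁺(aq) + 2 Cr(s) → 3 Hg(l) + 2 Cr³⁺(aq), Q = [Cr³⁺(aq)]^2 / [Hg²⁺(aq)]^3 = 173, giving log Q = 2.239.
Applying E = E° − (RT ln10/nF)·log Q gives +1.58 − (0.0571/6)(2.239) = +1.559 V.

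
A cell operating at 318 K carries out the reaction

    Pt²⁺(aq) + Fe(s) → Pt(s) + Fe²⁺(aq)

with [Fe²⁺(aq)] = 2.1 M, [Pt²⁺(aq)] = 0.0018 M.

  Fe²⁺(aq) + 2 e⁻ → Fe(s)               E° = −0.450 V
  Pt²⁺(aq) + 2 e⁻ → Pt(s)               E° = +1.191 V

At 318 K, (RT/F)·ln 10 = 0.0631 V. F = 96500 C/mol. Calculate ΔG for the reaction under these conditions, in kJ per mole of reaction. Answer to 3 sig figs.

E°cell = +1.191 − (−0.450) = +1.641 V; the balanced reaction transfers n = 2 electrons.
The reaction quotient is [Fe²⁺(aq)] / [Pt²⁺(aq)] = 1.17×10^3; by Nernst, E = +1.641 − (0.0631/2)(3.067) = +1.5442 V.
Finally ΔG = −nFE = −(2)(96500 C/mol)(+1.5442 V) = −298 kJ/mol.

−298 kJ/mol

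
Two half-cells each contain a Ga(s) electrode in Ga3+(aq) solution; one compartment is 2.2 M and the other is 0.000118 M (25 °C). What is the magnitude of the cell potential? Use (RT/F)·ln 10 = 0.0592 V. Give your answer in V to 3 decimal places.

For a concentration cell E°cell = 0, since both electrodes use the same couple.
The compartment with the higher Ga3+(aq) concentration (2.2 M) acts as the cathode; ions are reduced there and produced at the dilute (0.000118 M) anode.
With n = 3, Ecell = −(0.0592/3)·log([dilute]/[conc]) = −(0.0592/3)·log(0.000118/2.2) = +0.084 V.

0.084 V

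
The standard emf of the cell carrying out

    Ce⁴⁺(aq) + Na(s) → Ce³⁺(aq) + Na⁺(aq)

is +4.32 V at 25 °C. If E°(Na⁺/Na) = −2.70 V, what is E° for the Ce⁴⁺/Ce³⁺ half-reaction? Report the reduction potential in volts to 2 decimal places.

In the reaction as written the Ce⁴⁺/Ce³⁺ couple is reduced (cathode) and Na⁺/Na is oxidized (anode), so E°cell = E°(Ce⁴⁺/Ce³⁺) − E°(Na⁺/Na).
E°(Ce⁴⁺/Ce³⁺) = E°cell + E°(anode) = +4.32 + (−2.70) = +1.62 V.

+1.62 V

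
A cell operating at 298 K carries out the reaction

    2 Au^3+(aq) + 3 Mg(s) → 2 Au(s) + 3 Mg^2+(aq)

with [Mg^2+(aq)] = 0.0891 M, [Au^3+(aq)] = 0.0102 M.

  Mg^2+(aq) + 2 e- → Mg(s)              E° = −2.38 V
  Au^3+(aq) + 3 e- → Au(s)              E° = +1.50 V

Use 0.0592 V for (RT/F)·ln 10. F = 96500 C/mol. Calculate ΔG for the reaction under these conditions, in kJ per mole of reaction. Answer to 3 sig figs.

−2240 kJ/mol

With Au³⁺/Au reduced at the cathode, E°cell = +1.50 − (−2.38) = +3.88 V and n = 6.
Q = [Mg^2+(aq)]^3 / [Au^3+(aq)]^2 = 6.8, so log Q = 0.832 and E = +3.88 − (0.0592/6)(0.832) = +3.8718 V.
Then ΔG = −nFE = −6 × 96500 × +3.8718 J/mol = −2240 kJ/mol.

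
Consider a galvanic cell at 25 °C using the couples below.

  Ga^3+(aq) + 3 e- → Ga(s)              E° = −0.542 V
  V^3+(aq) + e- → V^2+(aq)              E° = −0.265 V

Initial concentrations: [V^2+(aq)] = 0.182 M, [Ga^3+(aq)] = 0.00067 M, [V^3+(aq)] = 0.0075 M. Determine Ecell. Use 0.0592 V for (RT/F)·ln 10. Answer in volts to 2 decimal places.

+0.26 V

V³⁺/V²⁺ is reduced (cathode, E° = −0.265 V) and Ga³⁺/Ga is oxidized (anode).
The standard potential is −0.265 − (−0.542) = +0.277 V and the balanced reaction transfers n = 3 electrons.
Balancing gives 3 V^3+(aq) + Ga(s) → 3 V^2+(aq) + Ga^3+(aq); hence Q = ([V^2+(aq)]^3·[Ga^3+(aq)]) / [V^3+(aq)]^3 = 9.57 (log Q = 0.981).
By the Nernst equation, E = +0.277 − (0.0592/3)·(0.981) = +0.26 V.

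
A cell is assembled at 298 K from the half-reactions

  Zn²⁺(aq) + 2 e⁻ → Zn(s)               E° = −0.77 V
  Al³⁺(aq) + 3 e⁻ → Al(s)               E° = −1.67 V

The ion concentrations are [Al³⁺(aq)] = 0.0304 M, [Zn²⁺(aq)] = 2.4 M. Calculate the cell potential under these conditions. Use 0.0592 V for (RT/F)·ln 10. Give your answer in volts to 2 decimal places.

+0.94 V

The Zn²⁺/Zn couple has the more positive E°, so it is the cathode; Al³⁺/Al is the anode.
The standard potential is −0.77 − (−1.67) = +0.90 V and the balanced reaction transfers n = 6 electrons.
The balanced reaction is 3 Zn²⁺(aq) + 2 Al(s) → 3 Zn(s) + 2 Al³⁺(aq), so Q = [Al³⁺(aq)]^2 / [Zn²⁺(aq)]^3 = 6.69×10^−5 and log Q = −4.175.
E = E° − (0.0592/n)·log Q = +0.90 − (0.0592/6)(−4.175) = +0.94 V.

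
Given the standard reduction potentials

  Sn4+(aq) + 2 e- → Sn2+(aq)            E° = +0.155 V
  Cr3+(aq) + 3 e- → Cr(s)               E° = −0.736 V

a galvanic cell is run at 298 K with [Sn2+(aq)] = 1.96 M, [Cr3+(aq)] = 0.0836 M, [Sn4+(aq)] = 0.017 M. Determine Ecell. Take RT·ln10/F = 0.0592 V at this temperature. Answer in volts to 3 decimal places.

Since E°(Sn⁴⁺/Sn²⁺) > E°(Cr³⁺/Cr), Sn⁴⁺/Sn²⁺ serves as the cathode.
E°cell = +0.155 − (−0.736) = +0.891 V, with n = 6 electrons transferred.
Balancing gives 3 Sn4+(aq) + 2 Cr(s) → 3 Sn2+(aq) + 2 Cr3+(aq); hence Q = ([Sn2+(aq)]^3·[Cr3+(aq)]^2) / [Sn4+(aq)]^3 = 1.07×10^4 (log Q = 4.030).
Applying E = E° − (RT ln10/nF)·log Q gives +0.891 − (0.0592/6)(4.030) = +0.851 V.

+0.851 V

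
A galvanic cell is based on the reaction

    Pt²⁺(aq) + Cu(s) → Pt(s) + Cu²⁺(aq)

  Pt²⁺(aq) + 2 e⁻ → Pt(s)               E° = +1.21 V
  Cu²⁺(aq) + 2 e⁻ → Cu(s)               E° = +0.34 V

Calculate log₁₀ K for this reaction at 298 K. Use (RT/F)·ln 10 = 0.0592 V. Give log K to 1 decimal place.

log K = 29.4

The Pt²⁺/Pt couple is reduced (cathode); E°cell = +1.21 − (+0.34) = +0.87 V with n = 2.
At equilibrium E = 0, so log K = nE°cell / 0.0592 = (2)(+0.87) / 0.0592 = 29.4.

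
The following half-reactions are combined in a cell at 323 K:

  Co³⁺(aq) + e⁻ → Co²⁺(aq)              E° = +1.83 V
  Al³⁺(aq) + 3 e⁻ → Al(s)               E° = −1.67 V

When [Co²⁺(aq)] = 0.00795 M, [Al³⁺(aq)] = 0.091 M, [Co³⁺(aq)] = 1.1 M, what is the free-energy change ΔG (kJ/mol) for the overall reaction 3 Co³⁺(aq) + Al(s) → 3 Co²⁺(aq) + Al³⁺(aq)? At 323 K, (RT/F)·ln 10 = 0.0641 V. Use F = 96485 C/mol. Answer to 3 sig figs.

−1060 kJ/mol

E°cell = +1.83 − (−1.67) = +3.50 V; the balanced reaction transfers n = 3 electrons.
Here Q = ([Co²⁺(aq)]^3·[Al³⁺(aq)]) / [Co³⁺(aq)]^3 = 3.44×10^−8 (log Q = −7.464), giving E = +3.50 − (0.0641/3)·(−7.464) = +3.6595 V.
ΔG = −nFE = −(3)(96485)(+3.6595) J/mol = −1060 kJ/mol.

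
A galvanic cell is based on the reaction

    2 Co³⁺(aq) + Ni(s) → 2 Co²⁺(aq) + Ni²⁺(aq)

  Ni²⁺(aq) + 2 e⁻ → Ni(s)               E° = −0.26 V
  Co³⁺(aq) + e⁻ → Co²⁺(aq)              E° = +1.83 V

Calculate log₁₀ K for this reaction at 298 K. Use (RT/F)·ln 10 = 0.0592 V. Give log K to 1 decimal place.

log K = 70.6

The Co³⁺/Co²⁺ couple is reduced (cathode); E°cell = +1.83 − (−0.26) = +2.09 V with n = 2.
At equilibrium E = 0, so log K = nE°cell / 0.0592 = (2)(+2.09) / 0.0592 = 70.6.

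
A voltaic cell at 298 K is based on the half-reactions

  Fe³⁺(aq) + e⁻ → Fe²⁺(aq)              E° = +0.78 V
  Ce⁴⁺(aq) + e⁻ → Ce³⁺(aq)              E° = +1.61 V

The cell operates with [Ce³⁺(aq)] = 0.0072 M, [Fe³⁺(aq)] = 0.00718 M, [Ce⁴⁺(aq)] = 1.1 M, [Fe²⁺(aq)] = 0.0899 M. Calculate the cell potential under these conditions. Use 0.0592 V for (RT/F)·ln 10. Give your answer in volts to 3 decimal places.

+1.024 V

The Ce⁴⁺/Ce³⁺ couple has the more positive E°, so it is the cathode; Fe³⁺/Fe²⁺ is the anode.
The standard potential is +1.61 − (+0.78) = +0.83 V and the balanced reaction transfers n = 1 electron.
The balanced reaction is Ce⁴⁺(aq) + Fe²⁺(aq) → Ce³⁺(aq) + Fe³⁺(aq), so Q = ([Ce³⁺(aq)]·[Fe³⁺(aq)]) / ([Ce⁴⁺(aq)]·[Fe²⁺(aq)]) = 0.000523 and log Q = −3.282.
E = E° − (0.0592/n)·log Q = +0.83 − (0.0592/1)(−3.282) = +1.024 V.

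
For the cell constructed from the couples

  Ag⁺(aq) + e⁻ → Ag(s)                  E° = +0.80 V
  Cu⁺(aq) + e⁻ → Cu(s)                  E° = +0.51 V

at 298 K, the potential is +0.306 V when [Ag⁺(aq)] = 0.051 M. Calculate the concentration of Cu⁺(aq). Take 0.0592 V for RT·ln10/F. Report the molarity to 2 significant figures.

0.027 M

The Ag⁺/Ag couple has the larger reduction potential, so it is the cathode: E°cell = +0.80 − (+0.51) = +0.29 V and n = 1.
Since E = E° − (0.0592/n)·log Q, log Q = n(E° − E)/0.0592 = −0.270.
For Ag⁺(aq) + Cu(s) → Ag(s) + Cu⁺(aq), the reaction quotient is Q = [Cu⁺(aq)] / [Ag⁺(aq)].
Solving for the unknown gives log [Cu⁺(aq)] = −1.562, so [Cu⁺(aq)] ≈ 0.027 M.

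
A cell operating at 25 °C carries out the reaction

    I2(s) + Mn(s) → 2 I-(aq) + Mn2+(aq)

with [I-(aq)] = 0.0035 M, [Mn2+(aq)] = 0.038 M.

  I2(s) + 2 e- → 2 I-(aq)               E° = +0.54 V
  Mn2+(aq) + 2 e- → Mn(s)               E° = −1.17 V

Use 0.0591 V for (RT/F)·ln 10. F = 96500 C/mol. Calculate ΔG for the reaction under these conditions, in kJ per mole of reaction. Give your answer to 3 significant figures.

−366 kJ/mol

E°cell = +0.54 − (−1.17) = +1.71 V; the balanced reaction transfers n = 2 electrons.
The reaction quotient is [I-(aq)]^2·[Mn2+(aq)] = 4.66×10^−7; by Nernst, E = +1.71 − (0.0591/2)(−6.332) = +1.8971 V.
ΔG = −nFE = −(2)(96500)(+1.8971) J/mol = −366 kJ/mol.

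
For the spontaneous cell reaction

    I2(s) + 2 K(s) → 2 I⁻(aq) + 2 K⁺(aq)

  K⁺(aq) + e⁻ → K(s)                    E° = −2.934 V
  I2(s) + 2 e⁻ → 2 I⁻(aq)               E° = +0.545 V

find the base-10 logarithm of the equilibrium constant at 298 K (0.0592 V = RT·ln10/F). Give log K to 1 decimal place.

The I₂/I⁻ couple is reduced (cathode); E°cell = +0.545 − (−2.934) = +3.479 V with n = 2.
At equilibrium E = 0, so log K = nE°cell / 0.0592 = (2)(+3.479) / 0.0592 = 117.5.

log K = 117.5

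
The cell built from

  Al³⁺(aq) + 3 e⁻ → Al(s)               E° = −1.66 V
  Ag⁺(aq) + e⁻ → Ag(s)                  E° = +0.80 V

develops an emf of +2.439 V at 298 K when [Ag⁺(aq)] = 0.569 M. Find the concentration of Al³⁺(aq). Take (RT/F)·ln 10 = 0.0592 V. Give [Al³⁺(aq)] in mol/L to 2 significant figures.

With Ag⁺/Ag at the cathode and Al³⁺/Al at the anode, E°cell = +0.80 − (−1.66) = +2.46 V (n = 3).
Rearranging E = E° − (0.0592/n)·log Q gives log Q = 3(+2.46 − (+2.439))/0.0592 = 1.064.
Balancing electrons gives 3 Ag⁺(aq) + Al(s) → 3 Ag(s) + Al³⁺(aq); thus Q = [Al³⁺(aq)] / [Ag⁺(aq)]^3.
Substituting the known concentrations and solving, log [Al³⁺(aq)] = 0.329 and [Al³⁺(aq)] = 2.1 M.

2.1 M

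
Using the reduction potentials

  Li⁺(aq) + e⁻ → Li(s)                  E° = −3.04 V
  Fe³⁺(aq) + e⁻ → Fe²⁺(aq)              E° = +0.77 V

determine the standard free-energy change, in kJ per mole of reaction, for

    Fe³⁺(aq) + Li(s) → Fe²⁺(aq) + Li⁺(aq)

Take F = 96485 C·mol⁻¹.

−368 kJ/mol

In the reaction as written Fe³⁺(aq) is reduced, so the Fe³⁺/Fe²⁺ couple is the cathode and Li⁺/Li is the anode.
E°cell = +0.77 − (−3.04) = +3.81 V; balancing electrons gives n = 1.
ΔG° = −nFE°cell = −(1)(96485)(+3.81) J/mol = −368 kJ/mol.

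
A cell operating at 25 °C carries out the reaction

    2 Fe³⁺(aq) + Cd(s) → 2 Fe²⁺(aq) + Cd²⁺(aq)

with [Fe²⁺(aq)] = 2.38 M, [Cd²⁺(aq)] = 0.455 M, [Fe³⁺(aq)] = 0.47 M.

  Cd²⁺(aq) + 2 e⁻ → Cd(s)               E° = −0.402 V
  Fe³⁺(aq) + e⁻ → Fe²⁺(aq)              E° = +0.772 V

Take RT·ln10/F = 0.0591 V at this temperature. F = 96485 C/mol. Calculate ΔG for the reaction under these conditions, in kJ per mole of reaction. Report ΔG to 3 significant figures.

−220 kJ/mol

E°cell = +0.772 − (−0.402) = +1.174 V; the balanced reaction transfers n = 2 electrons.
The reaction quotient is ([Fe²⁺(aq)]^2·[Cd²⁺(aq)]) / [Fe³⁺(aq)]^2 = 11.7; by Nernst, E = +1.174 − (0.0591/2)(1.067) = +1.1425 V.
Finally ΔG = −nFE = −(2)(96485 C/mol)(+1.1425 V) = −220 kJ/mol.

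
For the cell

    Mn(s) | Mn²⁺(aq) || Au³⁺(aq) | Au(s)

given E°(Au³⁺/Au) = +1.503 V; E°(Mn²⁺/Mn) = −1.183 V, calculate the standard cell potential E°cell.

By convention the left-hand electrode in cell notation is the anode (oxidation) and the right-hand electrode is the cathode (reduction).
E°cell = E°(right) − E°(left) = +1.503 − (−1.183) = +2.686 V.

+2.686 V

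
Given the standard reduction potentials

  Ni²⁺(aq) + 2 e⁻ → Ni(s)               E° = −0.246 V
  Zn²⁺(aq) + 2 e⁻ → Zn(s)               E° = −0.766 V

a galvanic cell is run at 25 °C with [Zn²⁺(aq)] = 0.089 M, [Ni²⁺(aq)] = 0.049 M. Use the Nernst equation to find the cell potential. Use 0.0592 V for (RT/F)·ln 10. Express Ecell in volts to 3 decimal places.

Ni²⁺/Ni is reduced (cathode, E° = −0.246 V) and Zn²⁺/Zn is oxidized (anode).
The standard potential is −0.246 − (−0.766) = +0.520 V and the balanced reaction transfers n = 2 electrons.
The balanced reaction is Ni²⁺(aq) + Zn(s) → Ni(s) + Zn²⁺(aq), so Q = [Zn²⁺(aq)] / [Ni²⁺(aq)] = 1.82 and log Q = 0.259.
E = E° − (0.0592/n)·log Q = +0.520 − (0.0592/2)(0.259) = +0.512 V.

+0.512 V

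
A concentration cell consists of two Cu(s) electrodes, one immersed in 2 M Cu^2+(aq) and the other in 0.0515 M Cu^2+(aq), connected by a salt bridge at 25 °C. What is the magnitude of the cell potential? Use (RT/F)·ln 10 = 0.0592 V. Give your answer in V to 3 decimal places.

For a concentration cell E°cell = 0, since both electrodes use the same couple.
The compartment with the higher Cu^2+(aq) concentration (2 M) acts as the cathode; ions are reduced there and produced at the dilute (0.0515 M) anode.
With n = 2, Ecell = −(0.0592/2)·log([dilute]/[conc]) = −(0.0592/2)·log(0.0515/2) = +0.047 V.

0.047 V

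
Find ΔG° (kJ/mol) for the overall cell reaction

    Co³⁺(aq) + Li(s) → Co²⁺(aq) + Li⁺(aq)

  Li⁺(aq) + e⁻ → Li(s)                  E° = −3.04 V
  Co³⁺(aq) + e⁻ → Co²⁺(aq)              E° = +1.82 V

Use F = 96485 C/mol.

In the reaction as written Co³⁺(aq) is reduced, so the Co³⁺/Co²⁺ couple is the cathode and Li⁺/Li is the anode.
E°cell = +1.82 − (−3.04) = +4.86 V; balancing electrons gives n = 1.
ΔG° = −nFE°cell = −(1)(96485)(+4.86) J/mol = −469 kJ/mol.

−469 kJ/mol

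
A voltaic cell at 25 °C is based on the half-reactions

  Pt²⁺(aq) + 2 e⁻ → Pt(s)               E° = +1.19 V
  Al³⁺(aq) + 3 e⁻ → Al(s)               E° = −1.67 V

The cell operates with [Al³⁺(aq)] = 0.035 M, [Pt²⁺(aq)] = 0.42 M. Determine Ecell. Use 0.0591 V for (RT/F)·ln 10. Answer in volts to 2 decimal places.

The Pt²⁺/Pt couple has the more positive E°, so it is the cathode; Al³⁺/Al is the anode.
The standard potential is +1.19 − (−1.67) = +2.86 V and the balanced reaction transfers n = 6 electrons.
For the overall reaction 3 Pt²⁺(aq) + 2 Al(s) → 3 Pt(s) + 2 Al³⁺(aq), Q = [Al³⁺(aq)]^2 / [Pt²⁺(aq)]^3 = 0.0165, giving log Q = −1.782.
E = E° − (0.0591/n)·log Q = +2.86 − (0.0591/6)(−1.782) = +2.88 V.

+2.88 V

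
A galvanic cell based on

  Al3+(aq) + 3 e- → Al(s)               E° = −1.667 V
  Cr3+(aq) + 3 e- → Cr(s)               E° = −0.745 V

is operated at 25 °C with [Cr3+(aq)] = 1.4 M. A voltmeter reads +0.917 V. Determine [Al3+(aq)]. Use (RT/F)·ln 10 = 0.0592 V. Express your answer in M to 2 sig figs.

With Cr³⁺/Cr at the cathode and Al³⁺/Al at the anode, E°cell = −0.745 − (−1.667) = +0.922 V (n = 3).
Since E = E° − (0.0592/n)·log Q, log Q = n(E° − E)/0.0592 = 0.253.
Balancing electrons gives Cr3+(aq) + Al(s) → Cr(s) + Al3+(aq); thus Q = [Al3+(aq)] / [Cr3+(aq)].
Solving for the unknown gives log [Al3+(aq)] = 0.399, so [Al3+(aq)] ≈ 2.5 M.

2.5 M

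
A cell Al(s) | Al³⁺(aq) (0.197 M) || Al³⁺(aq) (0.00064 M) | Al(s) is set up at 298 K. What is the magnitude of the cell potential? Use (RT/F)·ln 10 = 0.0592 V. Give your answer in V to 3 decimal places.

0.049 V

For a concentration cell E°cell = 0, since both electrodes use the same couple.
The compartment with the higher Al³⁺(aq) concentration (0.197 M) acts as the cathode; ions are reduced there and produced at the dilute (0.00064 M) anode.
With n = 3, Ecell = −(0.0592/3)·log([dilute]/[conc]) = −(0.0592/3)·log(0.00064/0.197) = +0.049 V.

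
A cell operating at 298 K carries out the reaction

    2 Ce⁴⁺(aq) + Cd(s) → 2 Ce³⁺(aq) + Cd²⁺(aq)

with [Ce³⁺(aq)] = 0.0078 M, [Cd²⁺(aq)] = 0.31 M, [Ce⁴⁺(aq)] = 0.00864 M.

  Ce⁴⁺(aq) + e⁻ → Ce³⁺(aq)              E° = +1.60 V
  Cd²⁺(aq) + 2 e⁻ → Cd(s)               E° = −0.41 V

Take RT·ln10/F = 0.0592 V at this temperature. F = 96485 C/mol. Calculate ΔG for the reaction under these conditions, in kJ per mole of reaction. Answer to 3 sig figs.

−391 kJ/mol

With Ce⁴⁺/Ce³⁺ reduced at the cathode, E°cell = +1.60 − (−0.41) = +2.01 V and n = 2.
Q = ([Ce³⁺(aq)]^2·[Cd²⁺(aq)]) / [Ce⁴⁺(aq)]^2 = 0.253, so log Q = −0.597 and E = +2.01 − (0.0592/2)(−0.597) = +2.0277 V.
Finally ΔG = −nFE = −(2)(96485 C/mol)(+2.0277 V) = −391 kJ/mol.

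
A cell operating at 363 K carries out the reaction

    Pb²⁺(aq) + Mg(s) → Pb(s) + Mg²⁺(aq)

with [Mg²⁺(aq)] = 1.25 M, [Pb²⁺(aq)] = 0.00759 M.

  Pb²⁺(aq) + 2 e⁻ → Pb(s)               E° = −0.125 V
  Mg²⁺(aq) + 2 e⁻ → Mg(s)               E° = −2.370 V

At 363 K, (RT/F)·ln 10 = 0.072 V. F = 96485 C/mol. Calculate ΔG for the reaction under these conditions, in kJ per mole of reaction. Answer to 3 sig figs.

With Pb²⁺/Pb reduced at the cathode, E°cell = −0.125 − (−2.370) = +2.245 V and n = 2.
The reaction quotient is [Mg²⁺(aq)] / [Pb²⁺(aq)] = 165; by Nernst, E = +2.245 − (0.072/2)(2.217) = +2.1652 V.
ΔG = −nFE = −(2)(96485)(+2.1652) J/mol = −418 kJ/mol.

−418 kJ/mol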